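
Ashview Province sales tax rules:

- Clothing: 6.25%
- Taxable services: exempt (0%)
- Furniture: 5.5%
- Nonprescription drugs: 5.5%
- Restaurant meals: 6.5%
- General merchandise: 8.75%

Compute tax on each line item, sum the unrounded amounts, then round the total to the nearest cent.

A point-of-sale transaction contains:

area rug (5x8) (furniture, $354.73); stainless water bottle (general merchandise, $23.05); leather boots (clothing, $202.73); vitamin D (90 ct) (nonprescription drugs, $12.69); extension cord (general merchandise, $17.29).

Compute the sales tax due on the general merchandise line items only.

Stainless water bottle $23.05: general merchandise → 8.75% → $2.016875
Extension cord $17.29: general merchandise → 8.75% → $1.512875
Tax on general merchandise: unrounded sum = $3.52975 → $3.53

$3.53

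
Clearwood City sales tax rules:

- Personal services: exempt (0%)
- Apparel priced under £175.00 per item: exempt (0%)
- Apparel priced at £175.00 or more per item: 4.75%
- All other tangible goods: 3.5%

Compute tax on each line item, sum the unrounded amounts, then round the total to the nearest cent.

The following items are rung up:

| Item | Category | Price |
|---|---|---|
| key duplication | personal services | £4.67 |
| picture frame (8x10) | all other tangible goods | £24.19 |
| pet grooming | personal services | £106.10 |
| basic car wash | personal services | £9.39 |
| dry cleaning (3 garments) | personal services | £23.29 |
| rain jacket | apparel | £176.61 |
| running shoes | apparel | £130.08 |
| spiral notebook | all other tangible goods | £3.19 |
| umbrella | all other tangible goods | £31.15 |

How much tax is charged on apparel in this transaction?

Rain jacket £176.61: apparel, £175.00 or more → 4.75% → £8.388975
Running shoes £130.08: apparel, under £175.00 → 0% → £0.00
Tax on apparel: unrounded sum = £8.388975 → £8.39

£8.39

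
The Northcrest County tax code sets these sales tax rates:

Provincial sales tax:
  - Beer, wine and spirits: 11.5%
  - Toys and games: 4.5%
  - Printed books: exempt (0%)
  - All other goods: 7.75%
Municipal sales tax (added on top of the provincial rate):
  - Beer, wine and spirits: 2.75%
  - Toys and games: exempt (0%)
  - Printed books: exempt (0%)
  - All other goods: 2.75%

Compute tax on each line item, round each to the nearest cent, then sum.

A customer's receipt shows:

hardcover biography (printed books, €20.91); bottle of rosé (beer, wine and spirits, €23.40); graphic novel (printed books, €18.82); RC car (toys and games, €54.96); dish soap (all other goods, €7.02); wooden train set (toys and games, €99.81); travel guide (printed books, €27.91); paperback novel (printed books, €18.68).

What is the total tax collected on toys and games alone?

RC car €54.96: toys and games → 4.5% + 0% municipal = 4.5% → €2.47
Wooden train set €99.81: toys and games → 4.5% + 0% municipal = 4.5% → €4.49
Tax on toys and games = €2.47 + €4.49 = €6.96

€6.96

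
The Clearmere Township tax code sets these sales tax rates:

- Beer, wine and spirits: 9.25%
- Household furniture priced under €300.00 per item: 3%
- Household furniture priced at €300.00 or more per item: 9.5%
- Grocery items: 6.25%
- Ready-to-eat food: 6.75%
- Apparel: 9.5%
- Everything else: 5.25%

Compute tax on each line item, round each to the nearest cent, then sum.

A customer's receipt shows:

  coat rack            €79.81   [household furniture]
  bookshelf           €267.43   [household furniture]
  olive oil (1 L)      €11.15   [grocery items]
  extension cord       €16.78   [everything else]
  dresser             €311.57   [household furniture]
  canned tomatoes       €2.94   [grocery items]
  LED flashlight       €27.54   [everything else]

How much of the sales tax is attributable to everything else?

Extension cord €16.78: everything else → 5.25% → €0.88
LED flashlight €27.54: everything else → 5.25% → €1.45
Tax on everything else = €0.88 + €1.45 = €2.33

€2.33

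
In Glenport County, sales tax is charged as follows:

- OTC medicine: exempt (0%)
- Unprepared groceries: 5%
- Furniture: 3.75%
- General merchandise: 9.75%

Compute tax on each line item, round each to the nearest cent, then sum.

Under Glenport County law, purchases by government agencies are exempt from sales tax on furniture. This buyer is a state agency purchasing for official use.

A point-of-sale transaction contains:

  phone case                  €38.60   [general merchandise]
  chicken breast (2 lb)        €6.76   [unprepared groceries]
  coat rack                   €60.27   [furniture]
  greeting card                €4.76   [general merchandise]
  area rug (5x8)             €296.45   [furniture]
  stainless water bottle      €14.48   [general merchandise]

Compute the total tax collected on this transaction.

Phone case €38.60: general merchandise → 9.75% → €3.76
Chicken breast (2 lb) €6.76: unprepared groceries → 5% → €0.34
Coat rack €60.27: furniture, buyer-exempt → 0% → €0.00
Greeting card €4.76: general merchandise → 9.75% → €0.46
Area rug (5x8) €296.45: furniture, buyer-exempt → 0% → €0.00
Stainless water bottle €14.48: general merchandise → 9.75% → €1.41
Total tax = €3.76 + €0.34 + €0.46 + €1.41 = €5.97

€5.97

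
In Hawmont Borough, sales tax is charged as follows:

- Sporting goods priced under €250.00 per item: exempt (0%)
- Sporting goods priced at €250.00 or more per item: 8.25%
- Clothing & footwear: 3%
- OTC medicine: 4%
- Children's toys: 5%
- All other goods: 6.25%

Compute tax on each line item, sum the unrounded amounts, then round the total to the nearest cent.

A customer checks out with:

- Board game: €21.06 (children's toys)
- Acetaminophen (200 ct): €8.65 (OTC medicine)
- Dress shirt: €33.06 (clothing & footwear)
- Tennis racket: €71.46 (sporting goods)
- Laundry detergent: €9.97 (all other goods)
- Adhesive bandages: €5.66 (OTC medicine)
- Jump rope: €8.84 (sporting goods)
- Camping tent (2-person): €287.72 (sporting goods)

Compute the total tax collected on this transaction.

Board game €21.06: children's toys → 5% → €1.053
Acetaminophen (200 ct) €8.65: OTC medicine → 4% → €0.346
Dress shirt €33.06: clothing & footwear → 3% → €0.9918
Tennis racket €71.46: sporting goods, under €250.00 → 0% → €0.00
Laundry detergent €9.97: all other goods → 6.25% → €0.623125
Adhesive bandages €5.66: OTC medicine → 4% → €0.2264
Jump rope €8.84: sporting goods, under €250.00 → 0% → €0.00
Camping tent (2-person) €287.72: sporting goods, €250.00 or more → 8.25% → €23.7369
Unrounded tax sum = €26.977225 → €26.98

€26.98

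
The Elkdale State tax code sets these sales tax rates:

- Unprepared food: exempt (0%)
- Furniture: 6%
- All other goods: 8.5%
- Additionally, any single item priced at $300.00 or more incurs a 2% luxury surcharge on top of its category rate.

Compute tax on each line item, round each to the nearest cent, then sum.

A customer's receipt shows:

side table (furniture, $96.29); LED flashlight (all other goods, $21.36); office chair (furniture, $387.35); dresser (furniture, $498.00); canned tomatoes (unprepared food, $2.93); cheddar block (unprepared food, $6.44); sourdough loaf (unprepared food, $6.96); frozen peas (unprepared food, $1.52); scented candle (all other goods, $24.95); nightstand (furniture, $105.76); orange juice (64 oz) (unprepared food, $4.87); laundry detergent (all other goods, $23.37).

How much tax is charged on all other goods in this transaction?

$5.93

LED flashlight $21.36: all other goods → 8.5% → $1.82
Scented candle $24.95: all other goods → 8.5% → $2.12
Laundry detergent $23.37: all other goods → 8.5% → $1.99
Tax on all other goods = $1.82 + $2.12 + $1.99 = $5.93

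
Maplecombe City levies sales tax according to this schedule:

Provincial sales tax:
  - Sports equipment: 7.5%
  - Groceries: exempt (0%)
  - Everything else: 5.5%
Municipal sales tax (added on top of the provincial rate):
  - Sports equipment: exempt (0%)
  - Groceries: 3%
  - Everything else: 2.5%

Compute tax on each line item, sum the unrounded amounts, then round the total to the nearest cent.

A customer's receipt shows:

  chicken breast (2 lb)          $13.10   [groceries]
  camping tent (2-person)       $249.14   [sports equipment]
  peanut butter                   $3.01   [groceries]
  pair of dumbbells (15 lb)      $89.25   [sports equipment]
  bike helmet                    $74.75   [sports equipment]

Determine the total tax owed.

$31.47

Chicken breast (2 lb) $13.10: groceries → 0% + 3% municipal = 3% → $0.393
Camping tent (2-person) $249.14: sports equipment → 7.5% + 0% municipal = 7.5% → $18.6855
Peanut butter $3.01: groceries → 0% + 3% municipal = 3% → $0.0903
Pair of dumbbells (15 lb) $89.25: sports equipment → 7.5% + 0% municipal = 7.5% → $6.69375
Bike helmet $74.75: sports equipment → 7.5% + 0% municipal = 7.5% → $5.60625
Unrounded tax sum = $31.4688 → $31.47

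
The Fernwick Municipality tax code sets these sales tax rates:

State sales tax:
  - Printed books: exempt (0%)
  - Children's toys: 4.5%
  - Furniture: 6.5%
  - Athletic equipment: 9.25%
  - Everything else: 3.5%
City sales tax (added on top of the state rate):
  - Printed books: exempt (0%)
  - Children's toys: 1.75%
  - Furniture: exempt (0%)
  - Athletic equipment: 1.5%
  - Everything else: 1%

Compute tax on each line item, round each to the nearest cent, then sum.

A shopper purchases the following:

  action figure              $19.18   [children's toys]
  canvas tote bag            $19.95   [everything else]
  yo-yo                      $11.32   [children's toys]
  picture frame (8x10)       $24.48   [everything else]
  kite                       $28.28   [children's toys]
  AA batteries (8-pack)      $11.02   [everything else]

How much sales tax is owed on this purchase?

$6.18

Action figure $19.18: children's toys → 4.5% + 1.75% city = 6.25% → $1.20
Canvas tote bag $19.95: everything else → 3.5% + 1% city = 4.5% → $0.90
Yo-yo $11.32: children's toys → 4.5% + 1.75% city = 6.25% → $0.71
Picture frame (8x10) $24.48: everything else → 3.5% + 1% city = 4.5% → $1.10
Kite $28.28: children's toys → 4.5% + 1.75% city = 6.25% → $1.77
AA batteries (8-pack) $11.02: everything else → 3.5% + 1% city = 4.5% → $0.50
Total tax = $1.20 + $0.90 + $0.71 + $1.10 + $1.77 + $0.50 = $6.18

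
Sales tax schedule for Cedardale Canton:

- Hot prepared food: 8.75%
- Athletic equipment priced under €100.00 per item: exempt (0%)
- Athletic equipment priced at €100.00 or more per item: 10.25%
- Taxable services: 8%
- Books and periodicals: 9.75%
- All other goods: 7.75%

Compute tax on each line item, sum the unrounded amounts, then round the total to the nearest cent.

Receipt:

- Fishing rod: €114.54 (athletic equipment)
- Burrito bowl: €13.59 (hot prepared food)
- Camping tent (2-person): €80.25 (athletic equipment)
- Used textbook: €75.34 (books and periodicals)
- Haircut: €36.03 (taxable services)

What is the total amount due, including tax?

Fishing rod €114.54: athletic equipment, €100.00 or more → 10.25% → €11.74035
Burrito bowl €13.59: hot prepared food → 8.75% → €1.189125
Camping tent (2-person) €80.25: athletic equipment, under €100.00 → 0% → €0.00
Used textbook €75.34: books and periodicals → 9.75% → €7.34565
Haircut €36.03: taxable services → 8% → €2.8824
Subtotal = €319.75; unrounded tax = €23.157525 → €23.16; total due = €342.91

€342.91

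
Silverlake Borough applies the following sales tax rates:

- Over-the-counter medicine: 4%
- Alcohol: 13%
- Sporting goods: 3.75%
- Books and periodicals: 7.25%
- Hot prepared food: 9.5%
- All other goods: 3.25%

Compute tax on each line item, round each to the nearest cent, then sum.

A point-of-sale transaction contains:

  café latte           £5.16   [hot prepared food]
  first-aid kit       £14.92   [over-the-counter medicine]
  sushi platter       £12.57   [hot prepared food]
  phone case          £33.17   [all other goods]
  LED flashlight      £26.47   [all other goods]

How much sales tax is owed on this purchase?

Café latte £5.16: hot prepared food → 9.5% → £0.49
First-aid kit £14.92: over-the-counter medicine → 4% → £0.60
Sushi platter £12.57: hot prepared food → 9.5% → £1.19
Phone case £33.17: all other goods → 3.25% → £1.08
LED flashlight £26.47: all other goods → 3.25% → £0.86
Total tax = £0.49 + £0.60 + £1.19 + £1.08 + £0.86 = £4.22

£4.22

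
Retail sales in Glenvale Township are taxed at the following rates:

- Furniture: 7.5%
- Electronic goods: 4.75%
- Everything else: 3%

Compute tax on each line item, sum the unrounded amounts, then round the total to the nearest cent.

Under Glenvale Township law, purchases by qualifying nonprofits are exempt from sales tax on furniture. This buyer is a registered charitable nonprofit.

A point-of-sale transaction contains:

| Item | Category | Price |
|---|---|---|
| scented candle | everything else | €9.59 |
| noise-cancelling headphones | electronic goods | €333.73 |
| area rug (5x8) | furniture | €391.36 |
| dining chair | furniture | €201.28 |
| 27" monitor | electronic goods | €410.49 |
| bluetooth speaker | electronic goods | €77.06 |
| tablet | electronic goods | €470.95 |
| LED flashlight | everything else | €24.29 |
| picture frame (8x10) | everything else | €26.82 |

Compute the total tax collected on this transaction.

€63.20

Scented candle €9.59: everything else → 3% → €0.2877
Noise-cancelling headphones €333.73: electronic goods → 4.75% → €15.852175
Area rug (5x8) €391.36: furniture, buyer-exempt → 0% → €0.00
Dining chair €201.28: furniture, buyer-exempt → 0% → €0.00
27" monitor €410.49: electronic goods → 4.75% → €19.498275
Bluetooth speaker €77.06: electronic goods → 4.75% → €3.66035
Tablet €470.95: electronic goods → 4.75% → €22.370125
LED flashlight €24.29: everything else → 3% → €0.7287
Picture frame (8x10) €26.82: everything else → 3% → €0.8046
Unrounded tax sum = €63.201925 → €63.20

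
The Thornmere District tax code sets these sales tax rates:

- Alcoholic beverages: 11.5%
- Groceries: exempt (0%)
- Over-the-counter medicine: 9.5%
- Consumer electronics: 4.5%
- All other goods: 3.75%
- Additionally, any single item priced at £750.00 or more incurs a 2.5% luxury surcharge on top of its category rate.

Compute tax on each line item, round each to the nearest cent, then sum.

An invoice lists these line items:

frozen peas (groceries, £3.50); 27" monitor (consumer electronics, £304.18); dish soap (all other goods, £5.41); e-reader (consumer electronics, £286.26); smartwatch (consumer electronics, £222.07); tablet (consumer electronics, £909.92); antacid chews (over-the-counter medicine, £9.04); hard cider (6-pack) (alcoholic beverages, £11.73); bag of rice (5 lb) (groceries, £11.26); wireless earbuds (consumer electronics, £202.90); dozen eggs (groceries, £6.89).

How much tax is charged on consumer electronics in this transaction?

27" monitor £304.18: consumer electronics → 4.5% → £13.69
E-reader £286.26: consumer electronics → 4.5% → £12.88
Smartwatch £222.07: consumer electronics → 4.5% → £9.99
Tablet £909.92: consumer electronics → 4.5% + 2.5% surcharge = 7% → £63.69
Wireless earbuds £202.90: consumer electronics → 4.5% → £9.13
Tax on consumer electronics = £13.69 + £12.88 + £9.99 + £63.69 + £9.13 = £109.38

£109.38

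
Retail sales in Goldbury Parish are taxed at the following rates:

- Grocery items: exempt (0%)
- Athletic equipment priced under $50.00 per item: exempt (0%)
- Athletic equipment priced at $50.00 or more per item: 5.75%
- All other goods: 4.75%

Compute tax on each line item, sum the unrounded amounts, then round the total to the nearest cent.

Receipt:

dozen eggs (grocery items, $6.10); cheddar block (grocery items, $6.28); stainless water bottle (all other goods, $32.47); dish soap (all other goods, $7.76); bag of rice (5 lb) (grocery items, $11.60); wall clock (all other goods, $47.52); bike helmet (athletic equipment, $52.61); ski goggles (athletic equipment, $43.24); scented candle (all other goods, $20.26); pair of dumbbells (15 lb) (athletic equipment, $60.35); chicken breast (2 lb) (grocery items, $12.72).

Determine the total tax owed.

$11.63

Dozen eggs $6.10: grocery items → 0% → $0.00
Cheddar block $6.28: grocery items → 0% → $0.00
Stainless water bottle $32.47: all other goods → 4.75% → $1.542325
Dish soap $7.76: all other goods → 4.75% → $0.3686
Bag of rice (5 lb) $11.60: grocery items → 0% → $0.00
Wall clock $47.52: all other goods → 4.75% → $2.2572
Bike helmet $52.61: athletic equipment, $50.00 or more → 5.75% → $3.025075
Ski goggles $43.24: athletic equipment, under $50.00 → 0% → $0.00
Scented candle $20.26: all other goods → 4.75% → $0.96235
Pair of dumbbells (15 lb) $60.35: athletic equipment, $50.00 or more → 5.75% → $3.470125
Chicken breast (2 lb) $12.72: grocery items → 0% → $0.00
Unrounded tax sum = $11.625675 → $11.63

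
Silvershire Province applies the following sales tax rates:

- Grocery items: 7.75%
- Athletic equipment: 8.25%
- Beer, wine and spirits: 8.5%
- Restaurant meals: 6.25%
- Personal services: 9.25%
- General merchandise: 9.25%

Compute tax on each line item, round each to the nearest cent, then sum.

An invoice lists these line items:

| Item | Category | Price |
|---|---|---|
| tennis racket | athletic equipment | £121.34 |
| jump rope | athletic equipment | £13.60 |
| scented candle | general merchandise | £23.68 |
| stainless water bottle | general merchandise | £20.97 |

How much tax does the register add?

Tennis racket £121.34: athletic equipment → 8.25% → £10.01
Jump rope £13.60: athletic equipment → 8.25% → £1.12
Scented candle £23.68: general merchandise → 9.25% → £2.19
Stainless water bottle £20.97: general merchandise → 9.25% → £1.94
Total tax = £10.01 + £1.12 + £2.19 + £1.94 = £15.26

£15.26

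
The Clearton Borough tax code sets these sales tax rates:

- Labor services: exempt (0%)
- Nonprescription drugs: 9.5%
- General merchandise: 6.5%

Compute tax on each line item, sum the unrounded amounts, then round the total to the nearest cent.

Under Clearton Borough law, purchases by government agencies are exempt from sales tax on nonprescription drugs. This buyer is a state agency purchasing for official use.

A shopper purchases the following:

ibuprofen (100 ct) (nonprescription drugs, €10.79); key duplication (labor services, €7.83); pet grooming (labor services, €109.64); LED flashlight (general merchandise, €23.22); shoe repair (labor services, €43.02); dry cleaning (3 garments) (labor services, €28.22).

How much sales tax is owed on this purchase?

Ibuprofen (100 ct) €10.79: nonprescription drugs, buyer-exempt → 0% → €0.00
Key duplication €7.83: labor services → 0% → €0.00
Pet grooming €109.64: labor services → 0% → €0.00
LED flashlight €23.22: general merchandise → 6.5% → €1.5093
Shoe repair €43.02: labor services → 0% → €0.00
Dry cleaning (3 garments) €28.22: labor services → 0% → €0.00
Unrounded tax sum = €1.5093 → €1.51

€1.51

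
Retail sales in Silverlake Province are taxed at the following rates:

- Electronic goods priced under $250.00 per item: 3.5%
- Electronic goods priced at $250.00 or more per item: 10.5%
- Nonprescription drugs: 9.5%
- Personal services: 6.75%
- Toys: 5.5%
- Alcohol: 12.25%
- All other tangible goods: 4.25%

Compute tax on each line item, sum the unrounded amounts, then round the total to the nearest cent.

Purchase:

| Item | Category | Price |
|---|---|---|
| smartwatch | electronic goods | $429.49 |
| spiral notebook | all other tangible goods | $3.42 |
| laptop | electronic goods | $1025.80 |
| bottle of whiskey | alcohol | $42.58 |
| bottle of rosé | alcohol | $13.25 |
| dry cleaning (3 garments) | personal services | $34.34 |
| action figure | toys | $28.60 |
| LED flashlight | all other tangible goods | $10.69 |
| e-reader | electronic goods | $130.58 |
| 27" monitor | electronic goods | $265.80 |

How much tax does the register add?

Smartwatch $429.49: electronic goods, $250.00 or more → 10.5% → $45.09645
Spiral notebook $3.42: all other tangible goods → 4.25% → $0.14535
Laptop $1025.80: electronic goods, $250.00 or more → 10.5% → $107.709
Bottle of whiskey $42.58: alcohol → 12.25% → $5.21605
Bottle of rosé $13.25: alcohol → 12.25% → $1.623125
Dry cleaning (3 garments) $34.34: personal services → 6.75% → $2.31795
Action figure $28.60: toys → 5.5% → $1.573
LED flashlight $10.69: all other tangible goods → 4.25% → $0.454325
E-reader $130.58: electronic goods, under $250.00 → 3.5% → $4.5703
27" monitor $265.80: electronic goods, $250.00 or more → 10.5% → $27.909
Unrounded tax sum = $196.61455 → $196.61

$196.61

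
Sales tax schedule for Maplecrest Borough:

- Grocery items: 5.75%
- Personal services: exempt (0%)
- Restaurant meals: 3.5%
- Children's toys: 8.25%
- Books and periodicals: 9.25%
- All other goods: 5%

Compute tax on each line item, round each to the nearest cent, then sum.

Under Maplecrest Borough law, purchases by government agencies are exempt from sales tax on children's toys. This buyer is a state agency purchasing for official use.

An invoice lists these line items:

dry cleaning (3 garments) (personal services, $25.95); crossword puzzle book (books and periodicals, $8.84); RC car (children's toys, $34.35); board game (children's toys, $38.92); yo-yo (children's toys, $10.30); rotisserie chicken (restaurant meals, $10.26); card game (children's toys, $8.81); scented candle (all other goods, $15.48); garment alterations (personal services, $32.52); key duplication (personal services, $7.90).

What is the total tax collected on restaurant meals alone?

$0.36

Rotisserie chicken $10.26: restaurant meals → 3.5% → $0.36
Tax on restaurant meals = $0.36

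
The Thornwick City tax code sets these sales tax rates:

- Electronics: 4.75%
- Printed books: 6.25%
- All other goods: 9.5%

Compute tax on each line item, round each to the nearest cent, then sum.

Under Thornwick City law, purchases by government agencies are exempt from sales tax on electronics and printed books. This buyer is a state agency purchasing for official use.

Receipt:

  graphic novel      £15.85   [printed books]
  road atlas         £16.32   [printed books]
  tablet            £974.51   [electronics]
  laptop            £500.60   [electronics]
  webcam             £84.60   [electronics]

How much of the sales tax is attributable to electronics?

£0.00

Tablet £974.51: electronics, buyer-exempt → 0% → £0.00
Laptop £500.60: electronics, buyer-exempt → 0% → £0.00
Webcam £84.60: electronics, buyer-exempt → 0% → £0.00
Tax on electronics = £0.00 + £0.00 + £0.00 = £0.00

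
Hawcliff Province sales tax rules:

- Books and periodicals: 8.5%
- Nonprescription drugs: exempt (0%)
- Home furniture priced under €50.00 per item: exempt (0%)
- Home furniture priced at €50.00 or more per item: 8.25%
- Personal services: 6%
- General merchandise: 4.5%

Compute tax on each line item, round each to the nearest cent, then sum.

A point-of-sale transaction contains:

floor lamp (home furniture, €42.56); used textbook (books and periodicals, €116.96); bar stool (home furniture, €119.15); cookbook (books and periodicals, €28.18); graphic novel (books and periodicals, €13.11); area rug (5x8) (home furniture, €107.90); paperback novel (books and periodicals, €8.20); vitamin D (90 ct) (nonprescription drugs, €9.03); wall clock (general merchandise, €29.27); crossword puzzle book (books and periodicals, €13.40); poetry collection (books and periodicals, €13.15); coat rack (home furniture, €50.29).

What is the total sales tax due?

Floor lamp €42.56: home furniture, under €50.00 → 0% → €0.00
Used textbook €116.96: books and periodicals → 8.5% → €9.94
Bar stool €119.15: home furniture, €50.00 or more → 8.25% → €9.83
Cookbook €28.18: books and periodicals → 8.5% → €2.40
Graphic novel €13.11: books and periodicals → 8.5% → €1.11
Area rug (5x8) €107.90: home furniture, €50.00 or more → 8.25% → €8.90
Paperback novel €8.20: books and periodicals → 8.5% → €0.70
Vitamin D (90 ct) €9.03: nonprescription drugs → 0% → €0.00
Wall clock €29.27: general merchandise → 4.5% → €1.32
Crossword puzzle book €13.40: books and periodicals → 8.5% → €1.14
Poetry collection €13.15: books and periodicals → 8.5% → €1.12
Coat rack €50.29: home furniture, €50.00 or more → 8.25% → €4.15
Total tax = €9.94 + €9.83 + €2.40 + €1.11 + €8.90 + €0.70 + €1.32 + €1.14 + €1.12 + €4.15 = €40.61

€40.61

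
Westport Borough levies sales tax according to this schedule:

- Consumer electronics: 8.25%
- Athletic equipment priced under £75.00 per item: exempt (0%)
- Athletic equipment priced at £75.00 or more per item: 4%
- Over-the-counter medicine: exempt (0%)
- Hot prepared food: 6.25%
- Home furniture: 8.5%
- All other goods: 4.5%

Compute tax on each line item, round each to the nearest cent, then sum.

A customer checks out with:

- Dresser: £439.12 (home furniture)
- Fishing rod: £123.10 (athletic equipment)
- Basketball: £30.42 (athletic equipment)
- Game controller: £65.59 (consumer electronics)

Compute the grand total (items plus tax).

£705.89

Dresser £439.12: home furniture → 8.5% → £37.33
Fishing rod £123.10: athletic equipment, £75.00 or more → 4% → £4.92
Basketball £30.42: athletic equipment, under £75.00 → 0% → £0.00
Game controller £65.59: consumer electronics → 8.25% → £5.41
Subtotal = £658.23; tax = £47.66; total due = £705.89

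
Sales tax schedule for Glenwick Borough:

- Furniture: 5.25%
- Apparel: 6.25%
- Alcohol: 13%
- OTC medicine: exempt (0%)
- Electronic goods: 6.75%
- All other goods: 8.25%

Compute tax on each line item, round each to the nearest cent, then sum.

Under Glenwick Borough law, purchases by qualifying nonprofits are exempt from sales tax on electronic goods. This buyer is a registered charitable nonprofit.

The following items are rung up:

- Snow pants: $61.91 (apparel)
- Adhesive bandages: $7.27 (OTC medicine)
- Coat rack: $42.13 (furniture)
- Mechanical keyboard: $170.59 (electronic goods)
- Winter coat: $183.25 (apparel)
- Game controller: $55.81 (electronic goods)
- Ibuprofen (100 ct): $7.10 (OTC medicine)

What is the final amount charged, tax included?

$545.59

Snow pants $61.91: apparel → 6.25% → $3.87
Adhesive bandages $7.27: OTC medicine → 0% → $0.00
Coat rack $42.13: furniture → 5.25% → $2.21
Mechanical keyboard $170.59: electronic goods, buyer-exempt → 0% → $0.00
Winter coat $183.25: apparel → 6.25% → $11.45
Game controller $55.81: electronic goods, buyer-exempt → 0% → $0.00
Ibuprofen (100 ct) $7.10: OTC medicine → 0% → $0.00
Subtotal = $528.06; tax = $17.53; total due = $545.59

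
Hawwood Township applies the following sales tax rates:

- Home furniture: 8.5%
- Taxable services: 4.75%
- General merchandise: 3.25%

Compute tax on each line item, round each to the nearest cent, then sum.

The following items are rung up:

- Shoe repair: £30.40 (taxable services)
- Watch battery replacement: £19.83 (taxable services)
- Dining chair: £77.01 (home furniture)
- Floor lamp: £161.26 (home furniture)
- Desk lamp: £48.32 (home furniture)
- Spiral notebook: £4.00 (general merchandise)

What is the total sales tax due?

£26.88

Shoe repair £30.40: taxable services → 4.75% → £1.44
Watch battery replacement £19.83: taxable services → 4.75% → £0.94
Dining chair £77.01: home furniture → 8.5% → £6.55
Floor lamp £161.26: home furniture → 8.5% → £13.71
Desk lamp £48.32: home furniture → 8.5% → £4.11
Spiral notebook £4.00: general merchandise → 3.25% → £0.13
Total tax = £1.44 + £0.94 + £6.55 + £13.71 + £4.11 + £0.13 = £26.88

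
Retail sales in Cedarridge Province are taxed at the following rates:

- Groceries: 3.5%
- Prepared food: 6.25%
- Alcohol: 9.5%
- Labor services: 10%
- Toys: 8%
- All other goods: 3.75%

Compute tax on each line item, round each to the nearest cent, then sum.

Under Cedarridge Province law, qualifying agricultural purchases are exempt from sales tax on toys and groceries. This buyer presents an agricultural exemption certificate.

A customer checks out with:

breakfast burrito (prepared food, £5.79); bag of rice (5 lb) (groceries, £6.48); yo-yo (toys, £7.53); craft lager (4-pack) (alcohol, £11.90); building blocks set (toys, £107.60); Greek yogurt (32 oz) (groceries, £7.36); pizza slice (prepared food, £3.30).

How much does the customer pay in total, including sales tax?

£151.66

Breakfast burrito £5.79: prepared food → 6.25% → £0.36
Bag of rice (5 lb) £6.48: groceries, buyer-exempt → 0% → £0.00
Yo-yo £7.53: toys, buyer-exempt → 0% → £0.00
Craft lager (4-pack) £11.90: alcohol → 9.5% → £1.13
Building blocks set £107.60: toys, buyer-exempt → 0% → £0.00
Greek yogurt (32 oz) £7.36: groceries, buyer-exempt → 0% → £0.00
Pizza slice £3.30: prepared food → 6.25% → £0.21
Subtotal = £149.96; tax = £1.70; total due = £151.66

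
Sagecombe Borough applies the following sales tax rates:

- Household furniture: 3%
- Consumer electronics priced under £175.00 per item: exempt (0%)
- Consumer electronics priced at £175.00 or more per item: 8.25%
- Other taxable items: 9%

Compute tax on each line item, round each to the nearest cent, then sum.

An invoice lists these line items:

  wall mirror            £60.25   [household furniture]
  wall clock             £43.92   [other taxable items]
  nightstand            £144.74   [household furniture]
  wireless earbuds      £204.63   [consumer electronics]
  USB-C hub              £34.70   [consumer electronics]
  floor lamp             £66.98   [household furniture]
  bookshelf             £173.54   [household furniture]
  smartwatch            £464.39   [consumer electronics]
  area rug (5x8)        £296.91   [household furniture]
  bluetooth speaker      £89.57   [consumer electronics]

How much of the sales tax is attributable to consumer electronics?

£55.19

Wireless earbuds £204.63: consumer electronics, £175.00 or more → 8.25% → £16.88
USB-C hub £34.70: consumer electronics, under £175.00 → 0% → £0.00
Smartwatch £464.39: consumer electronics, £175.00 or more → 8.25% → £38.31
Bluetooth speaker £89.57: consumer electronics, under £175.00 → 0% → £0.00
Tax on consumer electronics = £16.88 + £0.00 + £38.31 + £0.00 = £55.19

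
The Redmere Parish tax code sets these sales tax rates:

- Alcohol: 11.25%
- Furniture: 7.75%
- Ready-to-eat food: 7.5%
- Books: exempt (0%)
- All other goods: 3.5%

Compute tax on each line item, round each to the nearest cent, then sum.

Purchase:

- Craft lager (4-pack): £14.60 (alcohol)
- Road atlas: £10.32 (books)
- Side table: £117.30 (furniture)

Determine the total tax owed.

Craft lager (4-pack) £14.60: alcohol → 11.25% → £1.64
Road atlas £10.32: books → 0% → £0.00
Side table £117.30: furniture → 7.75% → £9.09
Total tax = £1.64 + £9.09 = £10.73

£10.73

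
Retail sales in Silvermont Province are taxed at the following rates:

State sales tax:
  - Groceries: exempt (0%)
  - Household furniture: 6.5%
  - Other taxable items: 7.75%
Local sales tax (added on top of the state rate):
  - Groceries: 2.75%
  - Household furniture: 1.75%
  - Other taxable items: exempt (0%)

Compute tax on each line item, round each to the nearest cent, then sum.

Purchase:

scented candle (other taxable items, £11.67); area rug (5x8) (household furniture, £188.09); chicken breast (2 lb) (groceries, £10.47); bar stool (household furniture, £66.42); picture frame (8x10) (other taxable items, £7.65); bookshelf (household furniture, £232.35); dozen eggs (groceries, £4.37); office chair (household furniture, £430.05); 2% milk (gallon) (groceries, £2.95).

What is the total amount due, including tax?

Scented candle £11.67: other taxable items → 7.75% + 0% local = 7.75% → £0.90
Area rug (5x8) £188.09: household furniture → 6.5% + 1.75% local = 8.25% → £15.52
Chicken breast (2 lb) £10.47: groceries → 0% + 2.75% local = 2.75% → £0.29
Bar stool £66.42: household furniture → 6.5% + 1.75% local = 8.25% → £5.48
Picture frame (8x10) £7.65: other taxable items → 7.75% + 0% local = 7.75% → £0.59
Bookshelf £232.35: household furniture → 6.5% + 1.75% local = 8.25% → £19.17
Dozen eggs £4.37: groceries → 0% + 2.75% local = 2.75% → £0.12
Office chair £430.05: household furniture → 6.5% + 1.75% local = 8.25% → £35.48
2% milk (gallon) £2.95: groceries → 0% + 2.75% local = 2.75% → £0.08
Subtotal = £954.02; tax = £77.63; total due = £1031.65

£1031.65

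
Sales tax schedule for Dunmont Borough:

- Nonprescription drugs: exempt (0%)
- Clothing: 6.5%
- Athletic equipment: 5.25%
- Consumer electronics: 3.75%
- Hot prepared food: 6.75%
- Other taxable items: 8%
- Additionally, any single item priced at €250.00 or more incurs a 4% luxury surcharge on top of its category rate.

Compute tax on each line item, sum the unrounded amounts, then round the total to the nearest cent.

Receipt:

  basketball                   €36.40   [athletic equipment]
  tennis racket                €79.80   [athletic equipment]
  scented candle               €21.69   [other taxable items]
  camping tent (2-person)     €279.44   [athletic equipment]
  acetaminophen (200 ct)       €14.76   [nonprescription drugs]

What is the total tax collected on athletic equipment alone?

€31.95

Basketball €36.40: athletic equipment → 5.25% → €1.911
Tennis racket €79.80: athletic equipment → 5.25% → €4.1895
Camping tent (2-person) €279.44: athletic equipment → 5.25% + 4% surcharge = 9.25% → €25.8482
Tax on athletic equipment: unrounded sum = €31.9487 → €31.95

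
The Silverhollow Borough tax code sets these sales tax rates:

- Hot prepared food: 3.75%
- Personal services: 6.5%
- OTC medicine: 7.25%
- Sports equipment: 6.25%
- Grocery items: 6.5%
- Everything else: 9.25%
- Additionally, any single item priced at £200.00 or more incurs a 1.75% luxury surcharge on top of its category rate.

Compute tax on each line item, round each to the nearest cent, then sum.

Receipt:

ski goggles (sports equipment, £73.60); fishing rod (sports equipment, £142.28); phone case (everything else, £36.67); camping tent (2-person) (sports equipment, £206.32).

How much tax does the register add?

Ski goggles £73.60: sports equipment → 6.25% → £4.60
Fishing rod £142.28: sports equipment → 6.25% → £8.89
Phone case £36.67: everything else → 9.25% → £3.39
Camping tent (2-person) £206.32: sports equipment → 6.25% + 1.75% surcharge = 8% → £16.51
Total tax = £4.60 + £8.89 + £3.39 + £16.51 = £33.39

£33.39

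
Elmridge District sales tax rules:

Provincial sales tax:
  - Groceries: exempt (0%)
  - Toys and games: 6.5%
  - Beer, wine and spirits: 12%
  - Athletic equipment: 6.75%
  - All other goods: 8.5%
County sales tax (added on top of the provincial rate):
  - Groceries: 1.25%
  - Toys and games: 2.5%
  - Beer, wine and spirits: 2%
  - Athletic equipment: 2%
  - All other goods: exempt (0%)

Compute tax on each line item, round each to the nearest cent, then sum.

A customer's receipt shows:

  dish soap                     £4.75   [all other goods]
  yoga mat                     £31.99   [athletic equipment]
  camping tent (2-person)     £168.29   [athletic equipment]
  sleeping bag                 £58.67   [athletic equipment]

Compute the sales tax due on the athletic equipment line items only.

Yoga mat £31.99: athletic equipment → 6.75% + 2% county = 8.75% → £2.80
Camping tent (2-person) £168.29: athletic equipment → 6.75% + 2% county = 8.75% → £14.73
Sleeping bag £58.67: athletic equipment → 6.75% + 2% county = 8.75% → £5.13
Tax on athletic equipment = £2.80 + £14.73 + £5.13 = £22.66

£22.66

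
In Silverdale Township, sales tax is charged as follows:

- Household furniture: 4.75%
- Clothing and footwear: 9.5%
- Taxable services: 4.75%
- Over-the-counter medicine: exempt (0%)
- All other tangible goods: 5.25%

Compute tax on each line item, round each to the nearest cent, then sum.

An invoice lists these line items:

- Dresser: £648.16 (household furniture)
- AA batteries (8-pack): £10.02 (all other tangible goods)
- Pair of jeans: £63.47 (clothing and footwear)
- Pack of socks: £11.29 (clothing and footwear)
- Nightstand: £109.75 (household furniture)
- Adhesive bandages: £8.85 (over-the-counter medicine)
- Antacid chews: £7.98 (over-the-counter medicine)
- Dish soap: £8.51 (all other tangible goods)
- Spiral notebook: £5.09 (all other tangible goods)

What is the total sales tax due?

£44.35

Dresser £648.16: household furniture → 4.75% → £30.79
AA batteries (8-pack) £10.02: all other tangible goods → 5.25% → £0.53
Pair of jeans £63.47: clothing and footwear → 9.5% → £6.03
Pack of socks £11.29: clothing and footwear → 9.5% → £1.07
Nightstand £109.75: household furniture → 4.75% → £5.21
Adhesive bandages £8.85: over-the-counter medicine → 0% → £0.00
Antacid chews £7.98: over-the-counter medicine → 0% → £0.00
Dish soap £8.51: all other tangible goods → 5.25% → £0.45
Spiral notebook £5.09: all other tangible goods → 5.25% → £0.27
Total tax = £30.79 + £0.53 + £6.03 + £1.07 + £5.21 + £0.45 + £0.27 = £44.35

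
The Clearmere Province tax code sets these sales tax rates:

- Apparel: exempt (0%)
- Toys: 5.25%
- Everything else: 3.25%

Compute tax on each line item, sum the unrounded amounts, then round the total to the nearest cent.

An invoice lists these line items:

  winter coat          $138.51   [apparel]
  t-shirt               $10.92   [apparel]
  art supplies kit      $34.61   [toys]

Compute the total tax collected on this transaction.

Winter coat $138.51: apparel → 0% → $0.00
T-shirt $10.92: apparel → 0% → $0.00
Art supplies kit $34.61: toys → 5.25% → $1.817025
Unrounded tax sum = $1.817025 → $1.82

$1.82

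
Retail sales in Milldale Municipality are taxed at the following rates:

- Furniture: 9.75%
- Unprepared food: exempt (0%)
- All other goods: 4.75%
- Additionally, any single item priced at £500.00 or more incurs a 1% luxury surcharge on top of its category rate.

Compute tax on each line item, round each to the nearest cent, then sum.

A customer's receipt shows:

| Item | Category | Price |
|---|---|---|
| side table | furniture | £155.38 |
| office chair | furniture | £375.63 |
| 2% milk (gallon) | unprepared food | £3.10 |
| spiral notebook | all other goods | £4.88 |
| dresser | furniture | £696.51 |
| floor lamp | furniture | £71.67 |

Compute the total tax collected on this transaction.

£133.86

Side table £155.38: furniture → 9.75% → £15.15
Office chair £375.63: furniture → 9.75% → £36.62
2% milk (gallon) £3.10: unprepared food → 0% → £0.00
Spiral notebook £4.88: all other goods → 4.75% → £0.23
Dresser £696.51: furniture → 9.75% + 1% surcharge = 10.75% → £74.87
Floor lamp £71.67: furniture → 9.75% → £6.99
Total tax = £15.15 + £36.62 + £0.23 + £74.87 + £6.99 = £133.86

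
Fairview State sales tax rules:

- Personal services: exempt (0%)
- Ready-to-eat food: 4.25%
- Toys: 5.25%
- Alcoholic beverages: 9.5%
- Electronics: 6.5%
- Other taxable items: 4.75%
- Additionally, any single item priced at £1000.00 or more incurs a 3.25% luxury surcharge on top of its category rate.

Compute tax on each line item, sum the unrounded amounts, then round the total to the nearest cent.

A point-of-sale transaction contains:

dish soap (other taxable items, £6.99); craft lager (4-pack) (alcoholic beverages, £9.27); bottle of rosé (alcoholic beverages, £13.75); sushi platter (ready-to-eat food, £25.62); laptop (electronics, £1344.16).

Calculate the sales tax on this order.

Dish soap £6.99: other taxable items → 4.75% → £0.332025
Craft lager (4-pack) £9.27: alcoholic beverages → 9.5% → £0.88065
Bottle of rosé £13.75: alcoholic beverages → 9.5% → £1.30625
Sushi platter £25.62: ready-to-eat food → 4.25% → £1.08885
Laptop £1344.16: electronics → 6.5% + 3.25% surcharge = 9.75% → £131.0556
Unrounded tax sum = £134.663375 → £134.66

£134.66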